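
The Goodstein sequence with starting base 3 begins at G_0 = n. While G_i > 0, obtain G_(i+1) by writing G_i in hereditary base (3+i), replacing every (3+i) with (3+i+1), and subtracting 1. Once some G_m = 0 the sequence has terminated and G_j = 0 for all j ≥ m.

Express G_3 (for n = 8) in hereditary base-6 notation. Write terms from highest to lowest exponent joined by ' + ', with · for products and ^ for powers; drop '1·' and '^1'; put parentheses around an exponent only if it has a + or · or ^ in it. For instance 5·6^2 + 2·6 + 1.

6 + 5

step 0: 8 = 2·3 + 2; sub 4 for 3: 2·4 + 2; = 10; G_1 = 10−1 = 9
step 1: 9 = 2·4 + 1; sub 5 for 4: 2·5 + 1; = 11; G_2 = 11−1 = 10
step 2: 10 = 2·5; sub 6 for 5: 2·6; = 12; G_3 = 12−1 = 11
step 3: 11 = 6 + 5; sub 7 for 6: 7 + 5; = 12; G_4 = 12−1 = 11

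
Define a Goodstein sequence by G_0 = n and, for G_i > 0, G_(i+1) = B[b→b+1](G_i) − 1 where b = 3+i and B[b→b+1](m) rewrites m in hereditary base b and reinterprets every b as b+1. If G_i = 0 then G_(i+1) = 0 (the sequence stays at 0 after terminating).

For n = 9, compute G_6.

step 0: 9 = 3^2; sub 4 for 3: 4^2; = 16; G_1 = 16−1 = 15
step 1: 15 = 3·4 + 3; sub 5 for 4: 3·5 + 3; = 18; G_2 = 18−1 = 17
step 2: 17 = 3·5 + 2; sub 6 for 5: 3·6 + 2; = 20; G_3 = 20−1 = 19
step 3: 19 = 3·6 + 1; sub 7 for 6: 3·7 + 1; = 22; G_4 = 22−1 = 21
step 4: 21 = 3·7; sub 8 for 7: 3·8; = 24; G_5 = 24−1 = 23
step 5: 23 = 2·8 + 7; sub 9 for 8: 2·9 + 7; = 25; G_6 = 25−1 = 24
step 6: 24 = 2·9 + 6; sub 10 for 9: 2·10 + 6; = 26; G_7 = 26−1 = 25

24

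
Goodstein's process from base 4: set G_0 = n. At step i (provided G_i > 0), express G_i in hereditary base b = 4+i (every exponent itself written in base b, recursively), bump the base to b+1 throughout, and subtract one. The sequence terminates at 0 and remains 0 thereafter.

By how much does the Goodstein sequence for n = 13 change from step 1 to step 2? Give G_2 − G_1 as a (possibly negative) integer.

2

13 —HB4→ 3·4 + 1 —bump→ 3·5 + 1 = 16 —(−1)→ 15
15 —HB5→ 3·5 —bump→ 3·6 = 18 —(−1)→ 17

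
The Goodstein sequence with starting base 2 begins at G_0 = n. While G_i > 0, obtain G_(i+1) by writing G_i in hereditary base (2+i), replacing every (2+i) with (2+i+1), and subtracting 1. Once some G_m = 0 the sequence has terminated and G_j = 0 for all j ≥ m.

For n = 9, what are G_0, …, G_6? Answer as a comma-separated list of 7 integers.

9, 81, 1023, 9842, 140743, 2471826, 50333399

9 —HB2→ 2^(2 + 1) + 1 —bump→ 3^(3 + 1) + 1 = 82 —(−1)→ 81
81 —HB3→ 3^(3 + 1) —bump→ 4^(4 + 1) = 1024 —(−1)→ 1023
1023 —HB4→ 3·4^4 + 3·4^3 + 3·4^2 + 3·4 + 3 —bump→ 3·5^5 + 3·5^3 + 3·5^2 + 3·5 + 3 = 9843 —(−1)→ 9842
9842 —HB5→ 3·5^5 + 3·5^3 + 3·5^2 + 3·5 + 2 —bump→ 3·6^6 + 3·6^3 + 3·6^2 + 3·6 + 2 = 140744 —(−1)→ 140743
140743 —HB6→ 3·6^6 + 3·6^3 + 3·6^2 + 3·6 + 1 —bump→ 3·7^7 + 3·7^3 + 3·7^2 + 3·7 + 1 = 2471827 —(−1)→ 2471826
2471826 —HB7→ 3·7^7 + 3·7^3 + 3·7^2 + 3·7 —bump→ 3·8^8 + 3·8^3 + 3·8^2 + 3·8 = 50333400 —(−1)→ 50333399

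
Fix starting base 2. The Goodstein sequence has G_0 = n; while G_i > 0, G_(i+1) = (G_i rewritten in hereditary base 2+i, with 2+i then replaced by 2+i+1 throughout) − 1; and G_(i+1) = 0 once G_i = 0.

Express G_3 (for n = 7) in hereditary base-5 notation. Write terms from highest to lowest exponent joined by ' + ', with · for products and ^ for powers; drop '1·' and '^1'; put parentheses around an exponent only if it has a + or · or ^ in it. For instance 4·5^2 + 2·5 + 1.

5^5 + 2

i=0: 7 = 2^2 + 2 + 1 (b=2); 2→3: 3^3 + 3 + 1 = 31; 31−1 = 30
i=1: 30 = 3^3 + 3 (b=3); 3→4: 4^4 + 4 = 260; 260−1 = 259
i=2: 259 = 4^4 + 3 (b=4); 4→5: 5^5 + 3 = 3128; 3128−1 = 3127
i=3: 3127 = 5^5 + 2 (b=5); 5→6: 6^6 + 2 = 46658; 46658−1 = 46657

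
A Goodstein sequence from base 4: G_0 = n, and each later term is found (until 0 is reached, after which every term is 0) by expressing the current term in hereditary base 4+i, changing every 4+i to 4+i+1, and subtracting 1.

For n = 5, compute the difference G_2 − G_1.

0

G_0 = 5. HB_4(5) = 4 + 1. Bump = 6. G_1 = 5.
G_1 = 5. HB_5(5) = 5. Bump = 6. G_2 = 5.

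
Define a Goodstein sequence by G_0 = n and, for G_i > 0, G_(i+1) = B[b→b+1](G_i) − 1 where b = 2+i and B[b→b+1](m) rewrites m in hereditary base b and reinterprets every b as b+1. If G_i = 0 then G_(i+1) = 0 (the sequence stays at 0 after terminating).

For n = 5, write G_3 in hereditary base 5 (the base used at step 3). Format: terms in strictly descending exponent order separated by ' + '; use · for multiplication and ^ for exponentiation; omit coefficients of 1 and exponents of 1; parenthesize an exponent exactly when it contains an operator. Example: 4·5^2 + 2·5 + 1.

3·5^3 + 3·5^2 + 3·5 + 2

5 —HB2→ 2^2 + 1 —bump→ 3^3 + 1 = 28 —(−1)→ 27
27 —HB3→ 3^3 —bump→ 4^4 = 256 —(−1)→ 255
255 —HB4→ 3·4^3 + 3·4^2 + 3·4 + 3 —bump→ 3·5^3 + 3·5^2 + 3·5 + 3 = 468 —(−1)→ 467
467 —HB5→ 3·5^3 + 3·5^2 + 3·5 + 2 —bump→ 3·6^3 + 3·6^2 + 3·6 + 2 = 776 —(−1)→ 775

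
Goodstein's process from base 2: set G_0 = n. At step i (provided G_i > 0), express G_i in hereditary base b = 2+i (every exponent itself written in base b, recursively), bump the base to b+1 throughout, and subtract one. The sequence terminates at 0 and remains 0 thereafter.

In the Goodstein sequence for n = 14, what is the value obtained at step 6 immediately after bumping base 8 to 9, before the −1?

3487116549

14 —HB2→ 2^(2 + 1) + 2^2 + 2 —bump→ 3^(3 + 1) + 3^3 + 3 = 111 —(−1)→ 110
110 —HB3→ 3^(3 + 1) + 3^3 + 2 —bump→ 4^(4 + 1) + 4^4 + 2 = 1282 —(−1)→ 1281
1281 —HB4→ 4^(4 + 1) + 4^4 + 1 —bump→ 5^(5 + 1) + 5^5 + 1 = 18751 —(−1)→ 18750
18750 —HB5→ 5^(5 + 1) + 5^5 —bump→ 6^(6 + 1) + 6^6 = 326592 —(−1)→ 326591
326591 —HB6→ 6^(6 + 1) + 5·6^5 + 5·6^4 + 5·6^3 + 5·6^2 + 5·6 + 5 —bump→ 7^(7 + 1) + 5·7^5 + 5·7^4 + 5·7^3 + 5·7^2 + 5·7 + 5 = 5862841 —(−1)→ 5862840
5862840 —HB7→ 7^(7 + 1) + 5·7^5 + 5·7^4 + 5·7^3 + 5·7^2 + 5·7 + 4 —bump→ 8^(8 + 1) + 5·8^5 + 5·8^4 + 5·8^3 + 5·8^2 + 5·8 + 4 = 134404972 —(−1)→ 134404971
134404971 —HB8→ 8^(8 + 1) + 5·8^5 + 5·8^4 + 5·8^3 + 5·8^2 + 5·8 + 3 —bump→ 9^(9 + 1) + 5·9^5 + 5·9^4 + 5·9^3 + 5·9^2 + 5·9 + 3 = 3487116549 —(−1)→ 3487116548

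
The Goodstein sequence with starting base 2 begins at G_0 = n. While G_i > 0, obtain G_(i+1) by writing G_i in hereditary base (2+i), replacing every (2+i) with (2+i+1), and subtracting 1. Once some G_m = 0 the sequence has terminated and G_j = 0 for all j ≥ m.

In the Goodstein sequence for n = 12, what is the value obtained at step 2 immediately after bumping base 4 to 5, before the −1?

15686

base 2: 12 = 2^(2 + 1) + 2^2; at 3: 3^(3 + 1) + 3^3 = 108; next = 107
base 3: 107 = 3^(3 + 1) + 2·3^2 + 2·3 + 2; at 4: 4^(4 + 1) + 2·4^2 + 2·4 + 2 = 1066; next = 1065
base 4: 1065 = 4^(4 + 1) + 2·4^2 + 2·4 + 1; at 5: 5^(5 + 1) + 2·5^2 + 2·5 + 1 = 15686; next = 15685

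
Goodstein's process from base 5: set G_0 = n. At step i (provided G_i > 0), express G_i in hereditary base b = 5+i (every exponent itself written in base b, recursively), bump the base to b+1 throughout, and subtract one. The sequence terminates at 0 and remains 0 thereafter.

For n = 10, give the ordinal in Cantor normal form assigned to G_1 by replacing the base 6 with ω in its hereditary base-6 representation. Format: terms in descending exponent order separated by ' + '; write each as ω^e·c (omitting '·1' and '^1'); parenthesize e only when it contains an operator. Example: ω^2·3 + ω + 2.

ω + 5

G_0 = 10. HB_5(10) = 2·5. Bump = 12. G_1 = 11.
G_1 = 11. HB_6(11) = 6 + 5. Bump = 12. G_2 = 11.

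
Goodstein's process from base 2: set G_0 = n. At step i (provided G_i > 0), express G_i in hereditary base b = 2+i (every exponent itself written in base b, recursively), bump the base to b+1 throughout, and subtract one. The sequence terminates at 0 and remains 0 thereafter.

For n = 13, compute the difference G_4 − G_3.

264619

i=0: 13 = 2^(2 + 1) + 2^2 + 1 (b=2); 2→3: 3^(3 + 1) + 3^3 + 1 = 109; 109−1 = 108
i=1: 108 = 3^(3 + 1) + 3^3 (b=3); 3→4: 4^(4 + 1) + 4^4 = 1280; 1280−1 = 1279
i=2: 1279 = 4^(4 + 1) + 3·4^3 + 3·4^2 + 3·4 + 3 (b=4); 4→5: 5^(5 + 1) + 3·5^3 + 3·5^2 + 3·5 + 3 = 16093; 16093−1 = 16092
i=3: 16092 = 5^(5 + 1) + 3·5^3 + 3·5^2 + 3·5 + 2 (b=5); 5→6: 6^(6 + 1) + 3·6^3 + 3·6^2 + 3·6 + 2 = 280712; 280712−1 = 280711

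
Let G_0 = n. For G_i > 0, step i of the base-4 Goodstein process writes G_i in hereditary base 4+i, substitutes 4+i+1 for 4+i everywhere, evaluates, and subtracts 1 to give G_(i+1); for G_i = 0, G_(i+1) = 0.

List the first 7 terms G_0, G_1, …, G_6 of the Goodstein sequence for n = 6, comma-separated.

6, 6, 6, 6, 5, 4, 3

i=0: 6 = 4 + 2 (b=4); 4→5: 5 + 2 = 7; 7−1 = 6
i=1: 6 = 5 + 1 (b=5); 5→6: 6 + 1 = 7; 7−1 = 6
i=2: 6 = 6 (b=6); 6→7: 7 = 7; 7−1 = 6
i=3: 6 = 6 (b=7); 7→8: 6 = 6; 6−1 = 5
i=4: 5 = 5 (b=8); 8→9: 5 = 5; 5−1 = 4
i=5: 4 = 4 (b=9); 9→10: 4 = 4; 4−1 = 3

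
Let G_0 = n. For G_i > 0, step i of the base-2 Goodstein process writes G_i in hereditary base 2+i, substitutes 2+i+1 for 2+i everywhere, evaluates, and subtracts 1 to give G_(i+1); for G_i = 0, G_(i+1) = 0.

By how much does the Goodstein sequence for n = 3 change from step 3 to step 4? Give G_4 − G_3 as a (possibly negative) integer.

-1

[0] 3 ≡ 2 + 1 (base 2). Lift 3: 4. −1: 3.
[1] 3 ≡ 3 (base 3). Lift 4: 4. −1: 3.
[2] 3 ≡ 3 (base 4). Lift 5: 3. −1: 2.
[3] 2 ≡ 2 (base 5). Lift 6: 2. −1: 1.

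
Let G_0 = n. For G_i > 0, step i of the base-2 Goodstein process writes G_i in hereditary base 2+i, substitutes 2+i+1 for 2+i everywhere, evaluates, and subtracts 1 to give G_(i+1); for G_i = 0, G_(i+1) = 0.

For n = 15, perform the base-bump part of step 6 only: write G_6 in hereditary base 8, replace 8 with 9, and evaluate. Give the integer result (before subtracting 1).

step 0: 15 = 2^(2 + 1) + 2^2 + 2 + 1; sub 3 for 2: 3^(3 + 1) + 3^3 + 3 + 1; = 112; G_1 = 112−1 = 111
step 1: 111 = 3^(3 + 1) + 3^3 + 3; sub 4 for 3: 4^(4 + 1) + 4^4 + 4; = 1284; G_2 = 1284−1 = 1283
step 2: 1283 = 4^(4 + 1) + 4^4 + 3; sub 5 for 4: 5^(5 + 1) + 5^5 + 3; = 18753; G_3 = 18753−1 = 18752
step 3: 18752 = 5^(5 + 1) + 5^5 + 2; sub 6 for 5: 6^(6 + 1) + 6^6 + 2; = 326594; G_4 = 326594−1 = 326593
step 4: 326593 = 6^(6 + 1) + 6^6 + 1; sub 7 for 6: 7^(7 + 1) + 7^7 + 1; = 6588345; G_5 = 6588345−1 = 6588344
step 5: 6588344 = 7^(7 + 1) + 7^7; sub 8 for 7: 8^(8 + 1) + 8^8; = 150994944; G_6 = 150994944−1 = 150994943
step 6: 150994943 = 8^(8 + 1) + 7·8^7 + 7·8^6 + 7·8^5 + 7·8^4 + 7·8^3 + 7·8^2 + 7·8 + 7; sub 9 for 8: 9^(9 + 1) + 7·9^7 + 7·9^6 + 7·9^5 + 7·9^4 + 7·9^3 + 7·9^2 + 7·9 + 7; = 3524450281; G_7 = 3524450281−1 = 3524450280

3524450281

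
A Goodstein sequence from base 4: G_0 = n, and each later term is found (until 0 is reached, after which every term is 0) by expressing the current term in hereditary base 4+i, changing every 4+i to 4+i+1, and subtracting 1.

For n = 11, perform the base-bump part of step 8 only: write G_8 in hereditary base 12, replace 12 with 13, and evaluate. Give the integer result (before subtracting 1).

16

i=0: 11 = 2·4 + 3 (b=4); 4→5: 2·5 + 3 = 13; 13−1 = 12
i=1: 12 = 2·5 + 2 (b=5); 5→6: 2·6 + 2 = 14; 14−1 = 13
i=2: 13 = 2·6 + 1 (b=6); 6→7: 2·7 + 1 = 15; 15−1 = 14
i=3: 14 = 2·7 (b=7); 7→8: 2·8 = 16; 16−1 = 15
i=4: 15 = 8 + 7 (b=8); 8→9: 9 + 7 = 16; 16−1 = 15
i=5: 15 = 9 + 6 (b=9); 9→10: 10 + 6 = 16; 16−1 = 15
i=6: 15 = 10 + 5 (b=10); 10→11: 11 + 5 = 16; 16−1 = 15
i=7: 15 = 11 + 4 (b=11); 11→12: 12 + 4 = 16; 16−1 = 15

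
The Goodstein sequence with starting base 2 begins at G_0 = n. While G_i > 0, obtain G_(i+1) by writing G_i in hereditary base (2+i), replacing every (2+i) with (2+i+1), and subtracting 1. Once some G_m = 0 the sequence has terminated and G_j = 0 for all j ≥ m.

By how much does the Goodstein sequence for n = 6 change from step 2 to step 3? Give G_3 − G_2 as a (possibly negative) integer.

2868

G_0=6  [base 2] 2^2 + 2  →[2↦3]→  3^3 + 3 = 30  −1 ⇒ G_1=29
G_1=29  [base 3] 3^3 + 2  →[3↦4]→  4^4 + 2 = 258  −1 ⇒ G_2=257
G_2=257  [base 4] 4^4 + 1  →[4↦5]→  5^5 + 1 = 3126  −1 ⇒ G_3=3125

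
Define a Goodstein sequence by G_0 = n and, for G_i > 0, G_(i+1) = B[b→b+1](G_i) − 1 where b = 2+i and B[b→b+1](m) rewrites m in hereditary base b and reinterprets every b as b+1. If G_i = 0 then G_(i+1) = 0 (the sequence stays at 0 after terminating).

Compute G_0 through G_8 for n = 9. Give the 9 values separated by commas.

step 0: 9 = 2^(2 + 1) + 1; sub 3 for 2: 3^(3 + 1) + 1; = 82; G_1 = 82−1 = 81
step 1: 81 = 3^(3 + 1); sub 4 for 3: 4^(4 + 1); = 1024; G_2 = 1024−1 = 1023
step 2: 1023 = 3·4^4 + 3·4^3 + 3·4^2 + 3·4 + 3; sub 5 for 4: 3·5^5 + 3·5^3 + 3·5^2 + 3·5 + 3; = 9843; G_3 = 9843−1 = 9842
step 3: 9842 = 3·5^5 + 3·5^3 + 3·5^2 + 3·5 + 2; sub 6 for 5: 3·6^6 + 3·6^3 + 3·6^2 + 3·6 + 2; = 140744; G_4 = 140744−1 = 140743
step 4: 140743 = 3·6^6 + 3·6^3 + 3·6^2 + 3·6 + 1; sub 7 for 6: 3·7^7 + 3·7^3 + 3·7^2 + 3·7 + 1; = 2471827; G_5 = 2471827−1 = 2471826
step 5: 2471826 = 3·7^7 + 3·7^3 + 3·7^2 + 3·7; sub 8 for 7: 3·8^8 + 3·8^3 + 3·8^2 + 3·8; = 50333400; G_6 = 50333400−1 = 50333399
step 6: 50333399 = 3·8^8 + 3·8^3 + 3·8^2 + 2·8 + 7; sub 9 for 8: 3·9^9 + 3·9^3 + 3·9^2 + 2·9 + 7; = 1162263922; G_7 = 1162263922−1 = 1162263921
step 7: 1162263921 = 3·9^9 + 3·9^3 + 3·9^2 + 2·9 + 6; sub 10 for 9: 3·10^10 + 3·10^3 + 3·10^2 + 2·10 + 6; = 30000003326; G_8 = 30000003326−1 = 30000003325

9, 81, 1023, 9842, 140743, 2471826, 50333399, 1162263921, 30000003325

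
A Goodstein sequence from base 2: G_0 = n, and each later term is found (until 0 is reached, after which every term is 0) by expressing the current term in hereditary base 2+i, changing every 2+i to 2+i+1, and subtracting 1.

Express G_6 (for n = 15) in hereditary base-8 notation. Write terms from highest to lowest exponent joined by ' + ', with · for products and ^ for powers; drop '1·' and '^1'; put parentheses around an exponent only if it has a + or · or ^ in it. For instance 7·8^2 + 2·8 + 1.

G_0=15  [base 2] 2^(2 + 1) + 2^2 + 2 + 1  →[2↦3]→  3^(3 + 1) + 3^3 + 3 + 1 = 112  −1 ⇒ G_1=111
G_1=111  [base 3] 3^(3 + 1) + 3^3 + 3  →[3↦4]→  4^(4 + 1) + 4^4 + 4 = 1284  −1 ⇒ G_2=1283
G_2=1283  [base 4] 4^(4 + 1) + 4^4 + 3  →[4↦5]→  5^(5 + 1) + 5^5 + 3 = 18753  −1 ⇒ G_3=18752
G_3=18752  [base 5] 5^(5 + 1) + 5^5 + 2  →[5↦6]→  6^(6 + 1) + 6^6 + 2 = 326594  −1 ⇒ G_4=326593
G_4=326593  [base 6] 6^(6 + 1) + 6^6 + 1  →[6↦7]→  7^(7 + 1) + 7^7 + 1 = 6588345  −1 ⇒ G_5=6588344
G_5=6588344  [base 7] 7^(7 + 1) + 7^7  →[7↦8]→  8^(8 + 1) + 8^8 = 150994944  −1 ⇒ G_6=150994943
G_6=150994943  [base 8] 8^(8 + 1) + 7·8^7 + 7·8^6 + 7·8^5 + 7·8^4 + 7·8^3 + 7·8^2 + 7·8 + 7  →[8↦9]→  9^(9 + 1) + 7·9^7 + 7·9^6 + 7·9^5 + 7·9^4 + 7·9^3 + 7·9^2 + 7·9 + 7 = 3524450281  −1 ⇒ G_7=3524450280

8^(8 + 1) + 7·8^7 + 7·8^6 + 7·8^5 + 7·8^4 + 7·8^3 + 7·8^2 + 7·8 + 7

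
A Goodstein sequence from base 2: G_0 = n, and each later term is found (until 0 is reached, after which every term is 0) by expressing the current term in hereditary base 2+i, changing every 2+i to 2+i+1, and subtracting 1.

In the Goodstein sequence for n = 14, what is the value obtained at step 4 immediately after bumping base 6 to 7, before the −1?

step 0: 14 = 2^(2 + 1) + 2^2 + 2; sub 3 for 2: 3^(3 + 1) + 3^3 + 3; = 111; G_1 = 111−1 = 110
step 1: 110 = 3^(3 + 1) + 3^3 + 2; sub 4 for 3: 4^(4 + 1) + 4^4 + 2; = 1282; G_2 = 1282−1 = 1281
step 2: 1281 = 4^(4 + 1) + 4^4 + 1; sub 5 for 4: 5^(5 + 1) + 5^5 + 1; = 18751; G_3 = 18751−1 = 18750
step 3: 18750 = 5^(5 + 1) + 5^5; sub 6 for 5: 6^(6 + 1) + 6^6; = 326592; G_4 = 326592−1 = 326591
step 4: 326591 = 6^(6 + 1) + 5·6^5 + 5·6^4 + 5·6^3 + 5·6^2 + 5·6 + 5; sub 7 for 6: 7^(7 + 1) + 5·7^5 + 5·7^4 + 5·7^3 + 5·7^2 + 5·7 + 5; = 5862841; G_5 = 5862841−1 = 5862840

5862841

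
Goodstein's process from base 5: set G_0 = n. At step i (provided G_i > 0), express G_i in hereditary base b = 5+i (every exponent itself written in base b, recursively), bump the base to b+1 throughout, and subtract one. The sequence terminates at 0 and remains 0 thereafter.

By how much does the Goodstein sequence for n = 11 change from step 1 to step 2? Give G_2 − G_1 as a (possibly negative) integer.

1

G_0 = 11. HB_5(11) = 2·5 + 1. Bump = 13. G_1 = 12.
G_1 = 12. HB_6(12) = 2·6. Bump = 14. G_2 = 13.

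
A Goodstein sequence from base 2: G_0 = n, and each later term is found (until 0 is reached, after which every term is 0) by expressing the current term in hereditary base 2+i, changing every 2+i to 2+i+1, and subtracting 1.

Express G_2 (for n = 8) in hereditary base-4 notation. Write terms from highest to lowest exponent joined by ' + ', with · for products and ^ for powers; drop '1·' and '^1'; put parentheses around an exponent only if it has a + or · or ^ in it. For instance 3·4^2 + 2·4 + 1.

G_0=8  [base 2] 2^(2 + 1)  →[2↦3]→  3^(3 + 1) = 81  −1 ⇒ G_1=80
G_1=80  [base 3] 2·3^3 + 2·3^2 + 2·3 + 2  →[3↦4]→  2·4^4 + 2·4^2 + 2·4 + 2 = 554  −1 ⇒ G_2=553
G_2=553  [base 4] 2·4^4 + 2·4^2 + 2·4 + 1  →[4↦5]→  2·5^5 + 2·5^2 + 2·5 + 1 = 6311  −1 ⇒ G_3=6310

2·4^4 + 2·4^2 + 2·4 + 1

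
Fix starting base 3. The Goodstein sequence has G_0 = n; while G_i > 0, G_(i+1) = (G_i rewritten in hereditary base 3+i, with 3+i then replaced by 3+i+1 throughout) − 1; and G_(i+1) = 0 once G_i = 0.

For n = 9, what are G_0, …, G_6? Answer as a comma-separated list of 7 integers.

9, 15, 17, 19, 21, 23, 24

G_0 = 9. HB_3(9) = 3^2. Bump = 16. G_1 = 15.
G_1 = 15. HB_4(15) = 3·4 + 3. Bump = 18. G_2 = 17.
G_2 = 17. HB_5(17) = 3·5 + 2. Bump = 20. G_3 = 19.
G_3 = 19. HB_6(19) = 3·6 + 1. Bump = 22. G_4 = 21.
G_4 = 21. HB_7(21) = 3·7. Bump = 24. G_5 = 23.
G_5 = 23. HB_8(23) = 2·8 + 7. Bump = 25. G_6 = 24.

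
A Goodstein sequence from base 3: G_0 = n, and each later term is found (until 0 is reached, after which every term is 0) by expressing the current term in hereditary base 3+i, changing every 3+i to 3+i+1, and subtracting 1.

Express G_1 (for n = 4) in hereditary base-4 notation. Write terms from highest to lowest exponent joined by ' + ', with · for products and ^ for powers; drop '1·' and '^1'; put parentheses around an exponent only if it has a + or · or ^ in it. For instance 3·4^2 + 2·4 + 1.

4

G_0=4  [base 3] 3 + 1  →[3↦4]→  4 + 1 = 5  −1 ⇒ G_1=4
G_1=4  [base 4] 4  →[4↦5]→  5 = 5  −1 ⇒ G_2=4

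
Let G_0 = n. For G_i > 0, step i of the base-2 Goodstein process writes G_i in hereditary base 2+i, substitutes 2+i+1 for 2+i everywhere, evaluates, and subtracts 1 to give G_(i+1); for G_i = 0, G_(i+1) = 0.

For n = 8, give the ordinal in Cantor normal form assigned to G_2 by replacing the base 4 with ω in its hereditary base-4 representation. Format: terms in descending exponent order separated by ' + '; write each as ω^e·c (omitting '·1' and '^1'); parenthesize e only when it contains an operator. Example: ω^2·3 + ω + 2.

8 —HB2→ 2^(2 + 1) —bump→ 3^(3 + 1) = 81 —(−1)→ 80
80 —HB3→ 2·3^3 + 2·3^2 + 2·3 + 2 —bump→ 2·4^4 + 2·4^2 + 2·4 + 2 = 554 —(−1)→ 553
553 —HB4→ 2·4^4 + 2·4^2 + 2·4 + 1 —bump→ 2·5^5 + 2·5^2 + 2·5 + 1 = 6311 —(−1)→ 6310

ω^ω·2 + ω^2·2 + ω·2 + 1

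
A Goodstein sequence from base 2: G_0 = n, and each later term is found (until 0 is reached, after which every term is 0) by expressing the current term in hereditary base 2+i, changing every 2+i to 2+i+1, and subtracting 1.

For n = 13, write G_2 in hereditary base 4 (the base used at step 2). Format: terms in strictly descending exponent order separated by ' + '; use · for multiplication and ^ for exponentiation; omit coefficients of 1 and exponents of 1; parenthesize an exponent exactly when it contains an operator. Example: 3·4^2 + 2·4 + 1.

4^(4 + 1) + 3·4^3 + 3·4^2 + 3·4 + 3

i=0: 13 = 2^(2 + 1) + 2^2 + 1 (b=2); 2→3: 3^(3 + 1) + 3^3 + 1 = 109; 109−1 = 108
i=1: 108 = 3^(3 + 1) + 3^3 (b=3); 3→4: 4^(4 + 1) + 4^4 = 1280; 1280−1 = 1279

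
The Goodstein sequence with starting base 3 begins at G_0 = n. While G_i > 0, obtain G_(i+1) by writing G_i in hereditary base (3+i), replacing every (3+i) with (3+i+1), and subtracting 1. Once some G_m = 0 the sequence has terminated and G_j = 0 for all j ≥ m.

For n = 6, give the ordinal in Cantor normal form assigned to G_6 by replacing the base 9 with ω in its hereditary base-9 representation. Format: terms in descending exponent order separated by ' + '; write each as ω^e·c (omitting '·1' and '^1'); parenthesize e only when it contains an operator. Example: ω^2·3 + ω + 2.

6

6 —HB3→ 2·3 —bump→ 2·4 = 8 —(−1)→ 7
7 —HB4→ 4 + 3 —bump→ 5 + 3 = 8 —(−1)→ 7
7 —HB5→ 5 + 2 —bump→ 6 + 2 = 8 —(−1)→ 7
7 —HB6→ 6 + 1 —bump→ 7 + 1 = 8 —(−1)→ 7
7 —HB7→ 7 —bump→ 8 = 8 —(−1)→ 7
7 —HB8→ 7 —bump→ 7 = 7 —(−1)→ 6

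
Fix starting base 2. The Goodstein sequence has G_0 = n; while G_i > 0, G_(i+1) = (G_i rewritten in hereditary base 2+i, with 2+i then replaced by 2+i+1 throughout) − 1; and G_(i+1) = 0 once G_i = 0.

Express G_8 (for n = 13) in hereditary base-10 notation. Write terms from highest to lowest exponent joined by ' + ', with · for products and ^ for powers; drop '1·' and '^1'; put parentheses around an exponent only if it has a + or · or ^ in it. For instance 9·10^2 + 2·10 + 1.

base 2: 13 = 2^(2 + 1) + 2^2 + 1; at 3: 3^(3 + 1) + 3^3 + 1 = 109; next = 108
base 3: 108 = 3^(3 + 1) + 3^3; at 4: 4^(4 + 1) + 4^4 = 1280; next = 1279
base 4: 1279 = 4^(4 + 1) + 3·4^3 + 3·4^2 + 3·4 + 3; at 5: 5^(5 + 1) + 3·5^3 + 3·5^2 + 3·5 + 3 = 16093; next = 16092
base 5: 16092 = 5^(5 + 1) + 3·5^3 + 3·5^2 + 3·5 + 2; at 6: 6^(6 + 1) + 3·6^3 + 3·6^2 + 3·6 + 2 = 280712; next = 280711
base 6: 280711 = 6^(6 + 1) + 3·6^3 + 3·6^2 + 3·6 + 1; at 7: 7^(7 + 1) + 3·7^3 + 3·7^2 + 3·7 + 1 = 5765999; next = 5765998
base 7: 5765998 = 7^(7 + 1) + 3·7^3 + 3·7^2 + 3·7; at 8: 8^(8 + 1) + 3·8^3 + 3·8^2 + 3·8 = 134219480; next = 134219479
base 8: 134219479 = 8^(8 + 1) + 3·8^3 + 3·8^2 + 2·8 + 7; at 9: 9^(9 + 1) + 3·9^3 + 3·9^2 + 2·9 + 7 = 3486786856; next = 3486786855
base 9: 3486786855 = 9^(9 + 1) + 3·9^3 + 3·9^2 + 2·9 + 6; at 10: 10^(10 + 1) + 3·10^3 + 3·10^2 + 2·10 + 6 = 100000003326; next = 100000003325
base 10: 100000003325 = 10^(10 + 1) + 3·10^3 + 3·10^2 + 2·10 + 5; at 11: 11^(11 + 1) + 3·11^3 + 3·11^2 + 2·11 + 5 = 3138428381104; next = 3138428381103

10^(10 + 1) + 3·10^3 + 3·10^2 + 2·10 + 5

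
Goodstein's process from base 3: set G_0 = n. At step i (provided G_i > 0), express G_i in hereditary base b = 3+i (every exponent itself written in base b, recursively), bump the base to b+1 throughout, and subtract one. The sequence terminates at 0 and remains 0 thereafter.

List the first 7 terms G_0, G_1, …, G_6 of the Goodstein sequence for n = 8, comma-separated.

G_0=8  [base 3] 2·3 + 2  →[3↦4]→  2·4 + 2 = 10  −1 ⇒ G_1=9
G_1=9  [base 4] 2·4 + 1  →[4↦5]→  2·5 + 1 = 11  −1 ⇒ G_2=10
G_2=10  [base 5] 2·5  →[5↦6]→  2·6 = 12  −1 ⇒ G_3=11
G_3=11  [base 6] 6 + 5  →[6↦7]→  7 + 5 = 12  −1 ⇒ G_4=11
G_4=11  [base 7] 7 + 4  →[7↦8]→  8 + 4 = 12  −1 ⇒ G_5=11
G_5=11  [base 8] 8 + 3  →[8↦9]→  9 + 3 = 12  −1 ⇒ G_6=11

8, 9, 10, 11, 11, 11, 11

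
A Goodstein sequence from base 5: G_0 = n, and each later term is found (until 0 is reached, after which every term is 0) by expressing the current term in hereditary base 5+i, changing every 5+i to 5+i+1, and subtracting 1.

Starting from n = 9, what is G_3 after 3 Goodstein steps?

[0] 9 ≡ 5 + 4 (base 5). Lift 6: 10. −1: 9.
[1] 9 ≡ 6 + 3 (base 6). Lift 7: 10. −1: 9.
[2] 9 ≡ 7 + 2 (base 7). Lift 8: 10. −1: 9.

9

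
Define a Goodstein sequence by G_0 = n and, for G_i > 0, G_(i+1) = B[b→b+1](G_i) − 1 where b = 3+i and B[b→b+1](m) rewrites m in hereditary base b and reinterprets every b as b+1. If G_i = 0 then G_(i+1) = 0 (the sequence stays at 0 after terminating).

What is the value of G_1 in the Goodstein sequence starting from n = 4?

base 3: 4 = 3 + 1; at 4: 4 + 1 = 5; next = 4
base 4: 4 = 4; at 5: 5 = 5; next = 4

4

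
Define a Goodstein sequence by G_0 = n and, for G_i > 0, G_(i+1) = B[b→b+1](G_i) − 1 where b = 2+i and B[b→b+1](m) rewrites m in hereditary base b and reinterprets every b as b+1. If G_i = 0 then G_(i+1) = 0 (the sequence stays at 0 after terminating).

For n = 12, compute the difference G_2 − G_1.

G_0=12  [base 2] 2^(2 + 1) + 2^2  →[2↦3]→  3^(3 + 1) + 3^3 = 108  −1 ⇒ G_1=107
G_1=107  [base 3] 3^(3 + 1) + 2·3^2 + 2·3 + 2  →[3↦4]→  4^(4 + 1) + 2·4^2 + 2·4 + 2 = 1066  −1 ⇒ G_2=1065

958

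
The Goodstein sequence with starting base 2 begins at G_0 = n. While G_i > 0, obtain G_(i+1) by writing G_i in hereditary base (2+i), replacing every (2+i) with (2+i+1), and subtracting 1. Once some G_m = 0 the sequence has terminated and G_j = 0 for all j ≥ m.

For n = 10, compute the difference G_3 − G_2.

14600

G_0=10  [base 2] 2^(2 + 1) + 2  →[2↦3]→  3^(3 + 1) + 3 = 84  −1 ⇒ G_1=83
G_1=83  [base 3] 3^(3 + 1) + 2  →[3↦4]→  4^(4 + 1) + 2 = 1026  −1 ⇒ G_2=1025
G_2=1025  [base 4] 4^(4 + 1) + 1  →[4↦5]→  5^(5 + 1) + 1 = 15626  −1 ⇒ G_3=15625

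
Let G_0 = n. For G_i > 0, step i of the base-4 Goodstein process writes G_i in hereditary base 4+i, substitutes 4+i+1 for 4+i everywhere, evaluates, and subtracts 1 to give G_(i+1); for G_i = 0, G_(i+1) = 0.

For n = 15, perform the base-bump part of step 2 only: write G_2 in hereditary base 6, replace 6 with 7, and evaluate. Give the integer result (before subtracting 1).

22

G_0=15  [base 4] 3·4 + 3  →[4↦5]→  3·5 + 3 = 18  −1 ⇒ G_1=17
G_1=17  [base 5] 3·5 + 2  →[5↦6]→  3·6 + 2 = 20  −1 ⇒ G_2=19
G_2=19  [base 6] 3·6 + 1  →[6↦7]→  3·7 + 1 = 22  −1 ⇒ G_3=21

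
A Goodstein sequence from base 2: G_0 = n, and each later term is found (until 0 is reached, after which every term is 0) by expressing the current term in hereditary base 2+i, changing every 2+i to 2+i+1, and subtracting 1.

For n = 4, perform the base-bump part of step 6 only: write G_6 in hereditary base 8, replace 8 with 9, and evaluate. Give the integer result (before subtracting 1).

174

4 —HB2→ 2^2 —bump→ 3^3 = 27 —(−1)→ 26
26 —HB3→ 2·3^2 + 2·3 + 2 —bump→ 2·4^2 + 2·4 + 2 = 42 —(−1)→ 41
41 —HB4→ 2·4^2 + 2·4 + 1 —bump→ 2·5^2 + 2·5 + 1 = 61 —(−1)→ 60
60 —HB5→ 2·5^2 + 2·5 —bump→ 2·6^2 + 2·6 = 84 —(−1)→ 83
83 —HB6→ 2·6^2 + 6 + 5 —bump→ 2·7^2 + 7 + 5 = 110 —(−1)→ 109
109 —HB7→ 2·7^2 + 7 + 4 —bump→ 2·8^2 + 8 + 4 = 140 —(−1)→ 139
139 —HB8→ 2·8^2 + 8 + 3 —bump→ 2·9^2 + 9 + 3 = 174 —(−1)→ 173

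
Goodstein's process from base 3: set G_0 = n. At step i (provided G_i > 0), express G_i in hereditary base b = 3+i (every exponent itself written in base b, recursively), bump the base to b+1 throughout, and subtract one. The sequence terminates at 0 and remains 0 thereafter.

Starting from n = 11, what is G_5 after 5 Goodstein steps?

G_0 = 11. HB_3(11) = 3^2 + 2. Bump = 18. G_1 = 17.
G_1 = 17. HB_4(17) = 4^2 + 1. Bump = 26. G_2 = 25.
G_2 = 25. HB_5(25) = 5^2. Bump = 36. G_3 = 35.
G_3 = 35. HB_6(35) = 5·6 + 5. Bump = 40. G_4 = 39.
G_4 = 39. HB_7(39) = 5·7 + 4. Bump = 44. G_5 = 43.
G_5 = 43. HB_8(43) = 5·8 + 3. Bump = 48. G_6 = 47.

43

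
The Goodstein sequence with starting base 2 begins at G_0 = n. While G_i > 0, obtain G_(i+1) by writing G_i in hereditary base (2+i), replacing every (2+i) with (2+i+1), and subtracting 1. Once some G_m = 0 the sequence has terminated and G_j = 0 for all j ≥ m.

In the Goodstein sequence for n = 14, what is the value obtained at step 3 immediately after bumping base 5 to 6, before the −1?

326592

step 0: 14 = 2^(2 + 1) + 2^2 + 2; sub 3 for 2: 3^(3 + 1) + 3^3 + 3; = 111; G_1 = 111−1 = 110
step 1: 110 = 3^(3 + 1) + 3^3 + 2; sub 4 for 3: 4^(4 + 1) + 4^4 + 2; = 1282; G_2 = 1282−1 = 1281
step 2: 1281 = 4^(4 + 1) + 4^4 + 1; sub 5 for 4: 5^(5 + 1) + 5^5 + 1; = 18751; G_3 = 18751−1 = 18750
step 3: 18750 = 5^(5 + 1) + 5^5; sub 6 for 5: 6^(6 + 1) + 6^6; = 326592; G_4 = 326592−1 = 326591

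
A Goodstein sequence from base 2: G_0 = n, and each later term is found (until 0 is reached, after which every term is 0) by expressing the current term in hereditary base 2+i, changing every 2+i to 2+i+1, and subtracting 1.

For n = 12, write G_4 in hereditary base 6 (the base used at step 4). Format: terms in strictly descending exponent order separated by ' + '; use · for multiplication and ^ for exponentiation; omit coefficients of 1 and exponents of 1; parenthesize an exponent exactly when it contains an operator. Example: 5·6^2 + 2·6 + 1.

6^(6 + 1) + 2·6^2 + 6 + 5

[0] 12 ≡ 2^(2 + 1) + 2^2 (base 2). Lift 3: 108. −1: 107.
[1] 107 ≡ 3^(3 + 1) + 2·3^2 + 2·3 + 2 (base 3). Lift 4: 1066. −1: 1065.
[2] 1065 ≡ 4^(4 + 1) + 2·4^2 + 2·4 + 1 (base 4). Lift 5: 15686. −1: 15685.
[3] 15685 ≡ 5^(5 + 1) + 2·5^2 + 2·5 (base 5). Lift 6: 280020. −1: 280019.
[4] 280019 ≡ 6^(6 + 1) + 2·6^2 + 6 + 5 (base 6). Lift 7: 5764911. −1: 5764910.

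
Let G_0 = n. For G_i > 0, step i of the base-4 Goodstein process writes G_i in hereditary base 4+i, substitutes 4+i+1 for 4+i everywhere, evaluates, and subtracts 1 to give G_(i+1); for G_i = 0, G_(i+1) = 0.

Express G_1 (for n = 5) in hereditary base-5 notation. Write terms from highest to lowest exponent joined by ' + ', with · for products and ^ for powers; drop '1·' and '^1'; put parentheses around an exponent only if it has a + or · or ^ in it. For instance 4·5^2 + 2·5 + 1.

5

G_0 = 5. HB_4(5) = 4 + 1. Bump = 6. G_1 = 5.
G_1 = 5. HB_5(5) = 5. Bump = 6. G_2 = 5.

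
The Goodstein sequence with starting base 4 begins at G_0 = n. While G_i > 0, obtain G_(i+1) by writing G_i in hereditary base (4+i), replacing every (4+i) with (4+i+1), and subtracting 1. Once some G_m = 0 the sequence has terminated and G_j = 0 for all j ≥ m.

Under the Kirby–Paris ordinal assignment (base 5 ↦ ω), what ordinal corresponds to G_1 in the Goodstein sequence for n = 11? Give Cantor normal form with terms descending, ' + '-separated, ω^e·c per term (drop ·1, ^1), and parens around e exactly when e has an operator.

i=0: 11 = 2·4 + 3 (b=4); 4→5: 2·5 + 3 = 13; 13−1 = 12
i=1: 12 = 2·5 + 2 (b=5); 5→6: 2·6 + 2 = 14; 14−1 = 13

ω·2 + 2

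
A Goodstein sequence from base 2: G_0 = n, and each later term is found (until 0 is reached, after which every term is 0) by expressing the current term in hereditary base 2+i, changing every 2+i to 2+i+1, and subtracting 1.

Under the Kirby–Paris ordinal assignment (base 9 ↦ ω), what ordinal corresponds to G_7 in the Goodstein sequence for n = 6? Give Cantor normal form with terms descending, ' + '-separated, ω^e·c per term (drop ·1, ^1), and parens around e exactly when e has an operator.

ω^5·5 + ω^4·5 + ω^3·5 + ω^2·5 + ω·5 + 2

base 2: 6 = 2^2 + 2; at 3: 3^3 + 3 = 30; next = 29
base 3: 29 = 3^3 + 2; at 4: 4^4 + 2 = 258; next = 257
base 4: 257 = 4^4 + 1; at 5: 5^5 + 1 = 3126; next = 3125
base 5: 3125 = 5^5; at 6: 6^6 = 46656; next = 46655
base 6: 46655 = 5·6^5 + 5·6^4 + 5·6^3 + 5·6^2 + 5·6 + 5; at 7: 5·7^5 + 5·7^4 + 5·7^3 + 5·7^2 + 5·7 + 5 = 98040; next = 98039
base 7: 98039 = 5·7^5 + 5·7^4 + 5·7^3 + 5·7^2 + 5·7 + 4; at 8: 5·8^5 + 5·8^4 + 5·8^3 + 5·8^2 + 5·8 + 4 = 187244; next = 187243
base 8: 187243 = 5·8^5 + 5·8^4 + 5·8^3 + 5·8^2 + 5·8 + 3; at 9: 5·9^5 + 5·9^4 + 5·9^3 + 5·9^2 + 5·9 + 3 = 332148; next = 332147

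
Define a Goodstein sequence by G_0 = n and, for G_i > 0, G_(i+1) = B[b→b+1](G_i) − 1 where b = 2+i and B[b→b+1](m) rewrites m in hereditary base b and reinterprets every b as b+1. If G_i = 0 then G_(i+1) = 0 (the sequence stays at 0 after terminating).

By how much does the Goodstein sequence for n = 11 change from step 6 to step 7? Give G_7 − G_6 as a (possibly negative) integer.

2615391575

G_0=11  [base 2] 2^(2 + 1) + 2 + 1  →[2↦3]→  3^(3 + 1) + 3 + 1 = 85  −1 ⇒ G_1=84
G_1=84  [base 3] 3^(3 + 1) + 3  →[3↦4]→  4^(4 + 1) + 4 = 1028  −1 ⇒ G_2=1027
G_2=1027  [base 4] 4^(4 + 1) + 3  →[4↦5]→  5^(5 + 1) + 3 = 15628  −1 ⇒ G_3=15627
G_3=15627  [base 5] 5^(5 + 1) + 2  →[5↦6]→  6^(6 + 1) + 2 = 279938  −1 ⇒ G_4=279937
G_4=279937  [base 6] 6^(6 + 1) + 1  →[6↦7]→  7^(7 + 1) + 1 = 5764802  −1 ⇒ G_5=5764801
G_5=5764801  [base 7] 7^(7 + 1)  →[7↦8]→  8^(8 + 1) = 134217728  −1 ⇒ G_6=134217727
G_6=134217727  [base 8] 7·8^8 + 7·8^7 + 7·8^6 + 7·8^5 + 7·8^4 + 7·8^3 + 7·8^2 + 7·8 + 7  →[8↦9]→  7·9^9 + 7·9^7 + 7·9^6 + 7·9^5 + 7·9^4 + 7·9^3 + 7·9^2 + 7·9 + 7 = 2749609303  −1 ⇒ G_7=2749609302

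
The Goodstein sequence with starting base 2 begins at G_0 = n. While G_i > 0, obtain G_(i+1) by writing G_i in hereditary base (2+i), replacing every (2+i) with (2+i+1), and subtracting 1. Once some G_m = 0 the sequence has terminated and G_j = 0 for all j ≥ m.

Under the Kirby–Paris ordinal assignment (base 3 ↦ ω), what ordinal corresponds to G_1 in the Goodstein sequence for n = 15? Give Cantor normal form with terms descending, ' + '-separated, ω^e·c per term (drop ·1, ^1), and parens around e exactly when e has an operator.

i=0: 15 = 2^(2 + 1) + 2^2 + 2 + 1 (b=2); 2→3: 3^(3 + 1) + 3^3 + 3 + 1 = 112; 112−1 = 111
i=1: 111 = 3^(3 + 1) + 3^3 + 3 (b=3); 3→4: 4^(4 + 1) + 4^4 + 4 = 1284; 1284−1 = 1283

ω^(ω + 1) + ω^ω + ω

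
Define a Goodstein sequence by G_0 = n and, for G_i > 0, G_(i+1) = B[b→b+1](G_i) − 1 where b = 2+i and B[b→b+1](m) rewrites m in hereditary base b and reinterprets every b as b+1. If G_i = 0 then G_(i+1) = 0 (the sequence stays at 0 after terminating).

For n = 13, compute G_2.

1279

i=0: 13 = 2^(2 + 1) + 2^2 + 1 (b=2); 2→3: 3^(3 + 1) + 3^3 + 1 = 109; 109−1 = 108
i=1: 108 = 3^(3 + 1) + 3^3 (b=3); 3→4: 4^(4 + 1) + 4^4 = 1280; 1280−1 = 1279
i=2: 1279 = 4^(4 + 1) + 3·4^3 + 3·4^2 + 3·4 + 3 (b=4); 4→5: 5^(5 + 1) + 3·5^3 + 3·5^2 + 3·5 + 3 = 16093; 16093−1 = 16092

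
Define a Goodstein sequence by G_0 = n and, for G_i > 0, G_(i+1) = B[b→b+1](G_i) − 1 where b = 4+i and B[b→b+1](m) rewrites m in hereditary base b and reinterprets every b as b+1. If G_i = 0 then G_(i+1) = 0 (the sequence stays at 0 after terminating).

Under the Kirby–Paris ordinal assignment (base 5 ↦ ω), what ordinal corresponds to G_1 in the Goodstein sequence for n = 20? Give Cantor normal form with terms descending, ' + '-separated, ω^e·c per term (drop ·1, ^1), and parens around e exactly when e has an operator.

ω^2 + 4

base 4: 20 = 4^2 + 4; at 5: 5^2 + 5 = 30; next = 29
base 5: 29 = 5^2 + 4; at 6: 6^2 + 4 = 40; next = 39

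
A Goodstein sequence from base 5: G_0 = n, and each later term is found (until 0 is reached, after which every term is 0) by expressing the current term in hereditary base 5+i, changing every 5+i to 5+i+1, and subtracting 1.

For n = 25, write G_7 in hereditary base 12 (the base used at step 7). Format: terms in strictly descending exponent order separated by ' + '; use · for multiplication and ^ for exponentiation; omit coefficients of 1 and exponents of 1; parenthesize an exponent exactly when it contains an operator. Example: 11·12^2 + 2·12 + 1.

base 5: 25 = 5^2; at 6: 6^2 = 36; next = 35
base 6: 35 = 5·6 + 5; at 7: 5·7 + 5 = 40; next = 39
base 7: 39 = 5·7 + 4; at 8: 5·8 + 4 = 44; next = 43
base 8: 43 = 5·8 + 3; at 9: 5·9 + 3 = 48; next = 47
base 9: 47 = 5·9 + 2; at 10: 5·10 + 2 = 52; next = 51
base 10: 51 = 5·10 + 1; at 11: 5·11 + 1 = 56; next = 55
base 11: 55 = 5·11; at 12: 5·12 = 60; next = 59
base 12: 59 = 4·12 + 11; at 13: 4·13 + 11 = 63; next = 62

4·12 + 11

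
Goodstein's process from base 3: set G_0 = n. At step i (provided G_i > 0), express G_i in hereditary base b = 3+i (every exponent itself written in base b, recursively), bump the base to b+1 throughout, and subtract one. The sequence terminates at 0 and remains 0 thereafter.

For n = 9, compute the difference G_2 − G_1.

9 —HB3→ 3^2 —bump→ 4^2 = 16 —(−1)→ 15
15 —HB4→ 3·4 + 3 —bump→ 3·5 + 3 = 18 —(−1)→ 17

2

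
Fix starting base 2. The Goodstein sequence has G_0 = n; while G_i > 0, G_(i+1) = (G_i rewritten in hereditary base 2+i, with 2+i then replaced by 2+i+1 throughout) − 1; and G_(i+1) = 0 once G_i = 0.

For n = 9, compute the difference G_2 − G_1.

G_0 = 9. HB_2(9) = 2^(2 + 1) + 1. Bump = 82. G_1 = 81.
G_1 = 81. HB_3(81) = 3^(3 + 1). Bump = 1024. G_2 = 1023.

942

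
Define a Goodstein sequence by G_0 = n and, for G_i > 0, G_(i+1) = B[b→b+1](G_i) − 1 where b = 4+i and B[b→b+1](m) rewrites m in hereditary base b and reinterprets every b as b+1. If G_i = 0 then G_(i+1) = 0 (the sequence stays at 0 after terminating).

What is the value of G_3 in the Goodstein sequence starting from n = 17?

39

[0] 17 ≡ 4^2 + 1 (base 4). Lift 5: 26. −1: 25.
[1] 25 ≡ 5^2 (base 5). Lift 6: 36. −1: 35.
[2] 35 ≡ 5·6 + 5 (base 6). Lift 7: 40. −1: 39.
[3] 39 ≡ 5·7 + 4 (base 7). Lift 8: 44. −1: 43.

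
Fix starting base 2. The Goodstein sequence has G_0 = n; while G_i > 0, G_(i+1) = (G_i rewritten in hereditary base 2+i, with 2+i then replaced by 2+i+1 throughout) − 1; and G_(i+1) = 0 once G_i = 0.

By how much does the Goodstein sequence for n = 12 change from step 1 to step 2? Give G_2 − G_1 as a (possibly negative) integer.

G_0=12  [base 2] 2^(2 + 1) + 2^2  →[2↦3]→  3^(3 + 1) + 3^3 = 108  −1 ⇒ G_1=107
G_1=107  [base 3] 3^(3 + 1) + 2·3^2 + 2·3 + 2  →[3↦4]→  4^(4 + 1) + 2·4^2 + 2·4 + 2 = 1066  −1 ⇒ G_2=1065

958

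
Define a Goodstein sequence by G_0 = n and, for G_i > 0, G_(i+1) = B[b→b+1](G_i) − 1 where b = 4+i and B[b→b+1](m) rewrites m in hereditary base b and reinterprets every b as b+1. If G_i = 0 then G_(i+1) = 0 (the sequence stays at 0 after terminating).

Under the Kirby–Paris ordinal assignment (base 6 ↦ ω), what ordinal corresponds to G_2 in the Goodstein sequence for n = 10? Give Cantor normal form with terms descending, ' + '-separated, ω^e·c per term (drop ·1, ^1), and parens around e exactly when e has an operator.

G_0 = 10. HB_4(10) = 2·4 + 2. Bump = 12. G_1 = 11.
G_1 = 11. HB_5(11) = 2·5 + 1. Bump = 13. G_2 = 12.
G_2 = 12. HB_6(12) = 2·6. Bump = 14. G_3 = 13.

ω·2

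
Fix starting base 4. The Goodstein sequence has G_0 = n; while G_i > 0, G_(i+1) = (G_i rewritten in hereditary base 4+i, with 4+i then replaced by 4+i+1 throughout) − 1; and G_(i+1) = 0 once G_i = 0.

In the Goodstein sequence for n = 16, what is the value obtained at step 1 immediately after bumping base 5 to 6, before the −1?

28

step 0: 16 = 4^2; sub 5 for 4: 5^2; = 25; G_1 = 25−1 = 24
step 1: 24 = 4·5 + 4; sub 6 for 5: 4·6 + 4; = 28; G_2 = 28−1 = 27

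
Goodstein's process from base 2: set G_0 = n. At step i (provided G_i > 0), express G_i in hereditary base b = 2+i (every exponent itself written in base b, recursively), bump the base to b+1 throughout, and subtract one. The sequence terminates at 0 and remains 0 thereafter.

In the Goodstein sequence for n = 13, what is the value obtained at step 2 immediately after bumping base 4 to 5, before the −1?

16093

G_0=13  [base 2] 2^(2 + 1) + 2^2 + 1  →[2↦3]→  3^(3 + 1) + 3^3 + 1 = 109  −1 ⇒ G_1=108
G_1=108  [base 3] 3^(3 + 1) + 3^3  →[3↦4]→  4^(4 + 1) + 4^4 = 1280  −1 ⇒ G_2=1279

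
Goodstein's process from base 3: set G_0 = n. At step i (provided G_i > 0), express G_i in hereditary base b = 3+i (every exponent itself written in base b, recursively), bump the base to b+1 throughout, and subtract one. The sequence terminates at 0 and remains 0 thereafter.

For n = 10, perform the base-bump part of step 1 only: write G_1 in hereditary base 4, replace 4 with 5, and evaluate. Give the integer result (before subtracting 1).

G_0 = 10. HB_3(10) = 3^2 + 1. Bump = 17. G_1 = 16.
G_1 = 16. HB_4(16) = 4^2. Bump = 25. G_2 = 24.

25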